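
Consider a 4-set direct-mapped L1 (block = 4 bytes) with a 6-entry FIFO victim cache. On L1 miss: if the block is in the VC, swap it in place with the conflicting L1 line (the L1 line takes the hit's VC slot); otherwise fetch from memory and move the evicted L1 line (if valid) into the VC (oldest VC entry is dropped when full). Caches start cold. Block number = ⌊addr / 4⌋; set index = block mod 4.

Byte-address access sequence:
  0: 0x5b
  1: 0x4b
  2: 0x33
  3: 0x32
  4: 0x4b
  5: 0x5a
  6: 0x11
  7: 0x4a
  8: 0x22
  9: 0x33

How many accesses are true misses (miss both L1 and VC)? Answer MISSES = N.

MISSES = 5

  [0] addr=0x5b blk=22 s=2: MISS | VC []
  [1] addr=0x4b blk=18 s=2: MISS | VC [22]
  [2] addr=0x33 blk=12 s=0: MISS | VC [22]
  [3] addr=0x32 blk=12 s=0: L1-HIT | VC [22]
  [4] addr=0x4b blk=18 s=2: L1-HIT | VC [22]
  [5] addr=0x5a blk=22 s=2: VC-HIT | VC [18]
  [6] addr=0x11 blk=4 s=0: MISS | VC [18, 12]
  [7] addr=0x4a blk=18 s=2: VC-HIT | VC [22, 12]
  [8] addr=0x22 blk=8 s=0: MISS | VC [22, 12, 4]
  [9] addr=0x33 blk=12 s=0: VC-HIT | VC [22, 8, 4]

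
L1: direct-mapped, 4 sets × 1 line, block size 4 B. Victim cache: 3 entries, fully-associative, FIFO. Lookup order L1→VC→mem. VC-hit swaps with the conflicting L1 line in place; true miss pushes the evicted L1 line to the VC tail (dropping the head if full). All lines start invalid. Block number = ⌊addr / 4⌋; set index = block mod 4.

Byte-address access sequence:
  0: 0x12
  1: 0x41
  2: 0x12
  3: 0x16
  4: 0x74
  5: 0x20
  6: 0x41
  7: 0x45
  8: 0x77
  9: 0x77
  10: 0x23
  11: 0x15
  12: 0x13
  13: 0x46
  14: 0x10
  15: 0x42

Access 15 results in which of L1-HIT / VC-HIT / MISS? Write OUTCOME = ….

  [0] addr=0x12 blk=4 s=0: MISS | VC []
  [1] addr=0x41 blk=16 s=0: MISS | VC [4]
  [2] addr=0x12 blk=4 s=0: VC-HIT | VC [16]
  [3] addr=0x16 blk=5 s=1: MISS | VC [16]
  [4] addr=0x74 blk=29 s=1: MISS | VC [16, 5]
  [5] addr=0x20 blk=8 s=0: MISS | VC [16, 5, 4]
  [6] addr=0x41 blk=16 s=0: VC-HIT | VC [8, 5, 4]
  [7] addr=0x45 blk=17 s=1: MISS | VC [5, 4, 29]
  [8] addr=0x77 blk=29 s=1: VC-HIT | VC [5, 4, 17]
  [9] addr=0x77 blk=29 s=1: L1-HIT | VC [5, 4, 17]
  [10] addr=0x23 blk=8 s=0: MISS | VC [4, 17, 16]
  [11] addr=0x15 blk=5 s=1: MISS | VC [17, 16, 29]
  [12] addr=0x13 blk=4 s=0: MISS | VC [16, 29, 8]
  [13] addr=0x46 blk=17 s=1: MISS | VC [29, 8, 5]
  [14] addr=0x10 blk=4 s=0: L1-HIT | VC [29, 8, 5]
  [15] addr=0x42 blk=16 s=0: MISS | VC [8, 5, 4]

OUTCOME = MISS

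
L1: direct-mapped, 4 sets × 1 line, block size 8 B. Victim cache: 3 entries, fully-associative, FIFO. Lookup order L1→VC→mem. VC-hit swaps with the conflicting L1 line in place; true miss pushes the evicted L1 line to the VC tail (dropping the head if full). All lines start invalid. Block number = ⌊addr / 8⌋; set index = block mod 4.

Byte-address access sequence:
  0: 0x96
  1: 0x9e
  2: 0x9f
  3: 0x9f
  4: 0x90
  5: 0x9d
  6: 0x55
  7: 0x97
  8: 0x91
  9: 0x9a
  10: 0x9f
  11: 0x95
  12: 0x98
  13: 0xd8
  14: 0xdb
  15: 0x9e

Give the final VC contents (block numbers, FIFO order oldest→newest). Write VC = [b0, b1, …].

0: 0x96 (blk 18, set 2) → MISS  vc=[]
1: 0x9e (blk 19, set 3) → MISS  vc=[]
2: 0x9f (blk 19, set 3) → L1-HIT  vc=[]
3: 0x9f (blk 19, set 3) → L1-HIT  vc=[]
4: 0x90 (blk 18, set 2) → L1-HIT  vc=[]
5: 0x9d (blk 19, set 3) → L1-HIT  vc=[]
6: 0x55 (blk 10, set 2) → MISS  vc=[18]
7: 0x97 (blk 18, set 2) → VC-HIT  vc=[10]
8: 0x91 (blk 18, set 2) → L1-HIT  vc=[10]
9: 0x9a (blk 19, set 3) → L1-HIT  vc=[10]
10: 0x9f (blk 19, set 3) → L1-HIT  vc=[10]
11: 0x95 (blk 18, set 2) → L1-HIT  vc=[10]
12: 0x98 (blk 19, set 3) → L1-HIT  vc=[10]
13: 0xd8 (blk 27, set 3) → MISS  vc=[10, 19]
14: 0xdb (blk 27, set 3) → L1-HIT  vc=[10, 19]
15: 0x9e (blk 19, set 3) → VC-HIT  vc=[10, 27]

VC = [10, 27]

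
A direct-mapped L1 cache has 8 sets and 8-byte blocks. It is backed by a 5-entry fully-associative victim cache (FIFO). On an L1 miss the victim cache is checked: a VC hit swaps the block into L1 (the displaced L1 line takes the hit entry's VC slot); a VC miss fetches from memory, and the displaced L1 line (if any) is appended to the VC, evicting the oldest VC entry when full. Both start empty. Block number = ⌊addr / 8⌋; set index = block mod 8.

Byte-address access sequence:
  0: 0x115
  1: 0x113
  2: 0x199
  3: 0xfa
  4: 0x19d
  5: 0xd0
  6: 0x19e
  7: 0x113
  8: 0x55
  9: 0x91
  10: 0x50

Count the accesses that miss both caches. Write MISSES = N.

MISSES = 6

  [0] addr=0x115 blk=34 s=2: MISS | VC []
  [1] addr=0x113 blk=34 s=2: L1-HIT | VC []
  [2] addr=0x199 blk=51 s=3: MISS | VC []
  [3] addr=0xfa blk=31 s=7: MISS | VC []
  [4] addr=0x19d blk=51 s=3: L1-HIT | VC []
  [5] addr=0xd0 blk=26 s=2: MISS | VC [34]
  [6] addr=0x19e blk=51 s=3: L1-HIT | VC [34]
  [7] addr=0x113 blk=34 s=2: VC-HIT | VC [26]
  [8] addr=0x55 blk=10 s=2: MISS | VC [26, 34]
  [9] addr=0x91 blk=18 s=2: MISS | VC [26, 34, 10]
  [10] addr=0x50 blk=10 s=2: VC-HIT | VC [26, 34, 18]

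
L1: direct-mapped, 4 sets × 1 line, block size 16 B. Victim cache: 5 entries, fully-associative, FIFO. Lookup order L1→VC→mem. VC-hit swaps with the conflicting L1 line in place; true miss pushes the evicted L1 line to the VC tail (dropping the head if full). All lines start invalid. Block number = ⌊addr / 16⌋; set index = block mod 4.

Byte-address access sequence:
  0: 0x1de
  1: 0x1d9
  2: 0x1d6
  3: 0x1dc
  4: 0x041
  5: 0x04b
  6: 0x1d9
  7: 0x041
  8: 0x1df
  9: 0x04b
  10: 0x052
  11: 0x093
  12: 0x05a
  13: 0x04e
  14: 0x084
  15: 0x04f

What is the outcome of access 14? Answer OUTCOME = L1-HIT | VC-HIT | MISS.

OUTCOME = MISS

0: 0x1de (blk 29, set 1) → MISS  vc=[]
1: 0x1d9 (blk 29, set 1) → L1-HIT  vc=[]
2: 0x1d6 (blk 29, set 1) → L1-HIT  vc=[]
3: 0x1dc (blk 29, set 1) → L1-HIT  vc=[]
4: 0x41 (blk 4, set 0) → MISS  vc=[]
5: 0x4b (blk 4, set 0) → L1-HIT  vc=[]
6: 0x1d9 (blk 29, set 1) → L1-HIT  vc=[]
7: 0x41 (blk 4, set 0) → L1-HIT  vc=[]
8: 0x1df (blk 29, set 1) → L1-HIT  vc=[]
9: 0x4b (blk 4, set 0) → L1-HIT  vc=[]
10: 0x52 (blk 5, set 1) → MISS  vc=[29]
11: 0x93 (blk 9, set 1) → MISS  vc=[29, 5]
12: 0x5a (blk 5, set 1) → VC-HIT  vc=[29, 9]
13: 0x4e (blk 4, set 0) → L1-HIT  vc=[29, 9]
14: 0x84 (blk 8, set 0) → MISS  vc=[29, 9, 4]
15: 0x4f (blk 4, set 0) → VC-HIT  vc=[29, 9, 8]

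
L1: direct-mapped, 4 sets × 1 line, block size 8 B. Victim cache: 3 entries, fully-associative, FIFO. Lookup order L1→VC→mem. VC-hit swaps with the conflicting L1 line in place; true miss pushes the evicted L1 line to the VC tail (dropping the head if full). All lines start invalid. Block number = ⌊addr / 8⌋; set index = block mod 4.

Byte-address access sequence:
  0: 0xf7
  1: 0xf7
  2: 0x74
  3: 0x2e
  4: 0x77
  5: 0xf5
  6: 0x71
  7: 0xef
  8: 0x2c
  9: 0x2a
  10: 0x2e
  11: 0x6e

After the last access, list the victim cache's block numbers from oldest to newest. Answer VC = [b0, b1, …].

#0 0xf7→b30/s2 MISS; vc=[]
#1 0xf7→b30/s2 L1-HIT; vc=[]
#2 0x74→b14/s2 MISS; vc=[30]
#3 0x2e→b5/s1 MISS; vc=[30]
#4 0x77→b14/s2 L1-HIT; vc=[30]
#5 0xf5→b30/s2 VC-HIT; vc=[14]
#6 0x71→b14/s2 VC-HIT; vc=[30]
#7 0xef→b29/s1 MISS; vc=[30,5]
#8 0x2c→b5/s1 VC-HIT; vc=[30,29]
#9 0x2a→b5/s1 L1-HIT; vc=[30,29]
#10 0x2e→b5/s1 L1-HIT; vc=[30,29]
#11 0x6e→b13/s1 MISS; vc=[30,29,5]

VC = [30, 29, 5]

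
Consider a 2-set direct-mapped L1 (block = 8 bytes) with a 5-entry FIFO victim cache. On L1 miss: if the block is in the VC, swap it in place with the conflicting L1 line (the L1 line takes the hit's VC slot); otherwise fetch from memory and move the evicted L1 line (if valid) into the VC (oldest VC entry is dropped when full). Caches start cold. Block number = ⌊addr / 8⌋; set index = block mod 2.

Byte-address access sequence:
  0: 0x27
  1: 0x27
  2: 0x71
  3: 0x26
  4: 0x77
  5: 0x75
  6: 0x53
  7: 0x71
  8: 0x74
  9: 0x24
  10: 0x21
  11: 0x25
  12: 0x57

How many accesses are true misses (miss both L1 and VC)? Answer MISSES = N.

0: 0x27 (blk 4, set 0) → MISS  vc=[]
1: 0x27 (blk 4, set 0) → L1-HIT  vc=[]
2: 0x71 (blk 14, set 0) → MISS  vc=[4]
3: 0x26 (blk 4, set 0) → VC-HIT  vc=[14]
4: 0x77 (blk 14, set 0) → VC-HIT  vc=[4]
5: 0x75 (blk 14, set 0) → L1-HIT  vc=[4]
6: 0x53 (blk 10, set 0) → MISS  vc=[4, 14]
7: 0x71 (blk 14, set 0) → VC-HIT  vc=[4, 10]
8: 0x74 (blk 14, set 0) → L1-HIT  vc=[4, 10]
9: 0x24 (blk 4, set 0) → VC-HIT  vc=[14, 10]
10: 0x21 (blk 4, set 0) → L1-HIT  vc=[14, 10]
11: 0x25 (blk 4, set 0) → L1-HIT  vc=[14, 10]
12: 0x57 (blk 10, set 0) → VC-HIT  vc=[14, 4]

MISSES = 3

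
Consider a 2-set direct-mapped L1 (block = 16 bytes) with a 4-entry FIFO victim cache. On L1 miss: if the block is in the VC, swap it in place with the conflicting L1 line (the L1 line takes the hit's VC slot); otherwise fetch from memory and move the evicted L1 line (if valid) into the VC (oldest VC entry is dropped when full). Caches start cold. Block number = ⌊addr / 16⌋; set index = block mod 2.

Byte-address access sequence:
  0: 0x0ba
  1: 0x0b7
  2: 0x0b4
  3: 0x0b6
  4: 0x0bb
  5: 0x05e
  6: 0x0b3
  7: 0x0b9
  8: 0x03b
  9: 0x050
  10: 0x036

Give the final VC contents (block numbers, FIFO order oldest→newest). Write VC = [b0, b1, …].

#0 0xba→b11/s1 MISS; vc=[]
#1 0xb7→b11/s1 L1-HIT; vc=[]
#2 0xb4→b11/s1 L1-HIT; vc=[]
#3 0xb6→b11/s1 L1-HIT; vc=[]
#4 0xbb→b11/s1 L1-HIT; vc=[]
#5 0x5e→b5/s1 MISS; vc=[11]
#6 0xb3→b11/s1 VC-HIT; vc=[5]
#7 0xb9→b11/s1 L1-HIT; vc=[5]
#8 0x3b→b3/s1 MISS; vc=[5,11]
#9 0x50→b5/s1 VC-HIT; vc=[3,11]
#10 0x36→b3/s1 VC-HIT; vc=[5,11]

VC = [5, 11]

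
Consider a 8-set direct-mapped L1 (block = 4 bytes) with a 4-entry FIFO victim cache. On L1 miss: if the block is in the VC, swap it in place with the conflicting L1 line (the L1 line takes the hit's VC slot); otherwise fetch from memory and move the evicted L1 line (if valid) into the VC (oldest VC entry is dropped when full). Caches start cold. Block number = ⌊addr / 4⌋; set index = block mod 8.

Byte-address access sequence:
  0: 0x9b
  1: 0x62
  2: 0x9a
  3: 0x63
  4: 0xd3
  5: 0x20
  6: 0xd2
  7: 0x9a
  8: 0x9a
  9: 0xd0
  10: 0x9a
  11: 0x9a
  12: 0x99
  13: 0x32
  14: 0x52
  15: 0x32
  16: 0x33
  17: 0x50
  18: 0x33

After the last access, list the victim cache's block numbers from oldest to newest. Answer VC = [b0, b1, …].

0: 0x9b (blk 38, set 6) → MISS  vc=[]
1: 0x62 (blk 24, set 0) → MISS  vc=[]
2: 0x9a (blk 38, set 6) → L1-HIT  vc=[]
3: 0x63 (blk 24, set 0) → L1-HIT  vc=[]
4: 0xd3 (blk 52, set 4) → MISS  vc=[]
5: 0x20 (blk 8, set 0) → MISS  vc=[24]
6: 0xd2 (blk 52, set 4) → L1-HIT  vc=[24]
7: 0x9a (blk 38, set 6) → L1-HIT  vc=[24]
8: 0x9a (blk 38, set 6) → L1-HIT  vc=[24]
9: 0xd0 (blk 52, set 4) → L1-HIT  vc=[24]
10: 0x9a (blk 38, set 6) → L1-HIT  vc=[24]
11: 0x9a (blk 38, set 6) → L1-HIT  vc=[24]
12: 0x99 (blk 38, set 6) → L1-HIT  vc=[24]
13: 0x32 (blk 12, set 4) → MISS  vc=[24, 52]
14: 0x52 (blk 20, set 4) → MISS  vc=[24, 52, 12]
15: 0x32 (blk 12, set 4) → VC-HIT  vc=[24, 52, 20]
16: 0x33 (blk 12, set 4) → L1-HIT  vc=[24, 52, 20]
17: 0x50 (blk 20, set 4) → VC-HIT  vc=[24, 52, 12]
18: 0x33 (blk 12, set 4) → VC-HIT  vc=[24, 52, 20]

VC = [24, 52, 20]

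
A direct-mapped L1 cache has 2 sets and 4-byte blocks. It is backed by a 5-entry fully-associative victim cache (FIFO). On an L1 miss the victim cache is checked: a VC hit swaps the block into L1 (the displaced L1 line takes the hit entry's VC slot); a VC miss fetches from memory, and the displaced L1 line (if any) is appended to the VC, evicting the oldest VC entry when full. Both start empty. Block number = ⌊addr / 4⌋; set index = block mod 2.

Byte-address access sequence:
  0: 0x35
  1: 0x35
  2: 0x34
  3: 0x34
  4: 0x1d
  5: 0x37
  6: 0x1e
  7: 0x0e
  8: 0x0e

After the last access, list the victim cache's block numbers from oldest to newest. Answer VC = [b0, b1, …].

VC = [13, 7]

#0 0x35→b13/s1 MISS; vc=[]
#1 0x35→b13/s1 L1-HIT; vc=[]
#2 0x34→b13/s1 L1-HIT; vc=[]
#3 0x34→b13/s1 L1-HIT; vc=[]
#4 0x1d→b7/s1 MISS; vc=[13]
#5 0x37→b13/s1 VC-HIT; vc=[7]
#6 0x1e→b7/s1 VC-HIT; vc=[13]
#7 0xe→b3/s1 MISS; vc=[13,7]
#8 0xe→b3/s1 L1-HIT; vc=[13,7]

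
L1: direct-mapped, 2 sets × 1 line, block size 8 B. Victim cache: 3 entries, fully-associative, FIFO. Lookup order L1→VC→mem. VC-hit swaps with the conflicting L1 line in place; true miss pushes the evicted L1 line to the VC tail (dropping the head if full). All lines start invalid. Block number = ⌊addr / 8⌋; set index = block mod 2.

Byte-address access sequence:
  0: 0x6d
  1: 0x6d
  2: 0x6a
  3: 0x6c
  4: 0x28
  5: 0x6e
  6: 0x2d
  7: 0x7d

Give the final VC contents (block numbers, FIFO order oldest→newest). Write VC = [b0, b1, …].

0: 0x6d (blk 13, set 1) → MISS  vc=[]
1: 0x6d (blk 13, set 1) → L1-HIT  vc=[]
2: 0x6a (blk 13, set 1) → L1-HIT  vc=[]
3: 0x6c (blk 13, set 1) → L1-HIT  vc=[]
4: 0x28 (blk 5, set 1) → MISS  vc=[13]
5: 0x6e (blk 13, set 1) → VC-HIT  vc=[5]
6: 0x2d (blk 5, set 1) → VC-HIT  vc=[13]
7: 0x7d (blk 15, set 1) → MISS  vc=[13, 5]

VC = [13, 5]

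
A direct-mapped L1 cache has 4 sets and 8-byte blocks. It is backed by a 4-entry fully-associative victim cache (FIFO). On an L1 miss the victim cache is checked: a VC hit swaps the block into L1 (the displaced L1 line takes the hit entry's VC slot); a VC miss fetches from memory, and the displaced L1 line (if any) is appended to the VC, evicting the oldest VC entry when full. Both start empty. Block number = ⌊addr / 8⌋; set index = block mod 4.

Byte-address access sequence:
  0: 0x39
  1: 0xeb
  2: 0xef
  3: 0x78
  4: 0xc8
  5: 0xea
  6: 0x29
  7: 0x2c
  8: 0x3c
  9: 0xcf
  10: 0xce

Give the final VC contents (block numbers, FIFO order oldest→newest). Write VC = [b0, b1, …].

VC = [15, 5, 29]

#0 0x39→b7/s3 MISS; vc=[]
#1 0xeb→b29/s1 MISS; vc=[]
#2 0xef→b29/s1 L1-HIT; vc=[]
#3 0x78→b15/s3 MISS; vc=[7]
#4 0xc8→b25/s1 MISS; vc=[7,29]
#5 0xea→b29/s1 VC-HIT; vc=[7,25]
#6 0x29→b5/s1 MISS; vc=[7,25,29]
#7 0x2c→b5/s1 L1-HIT; vc=[7,25,29]
#8 0x3c→b7/s3 VC-HIT; vc=[15,25,29]
#9 0xcf→b25/s1 VC-HIT; vc=[15,5,29]
#10 0xce→b25/s1 L1-HIT; vc=[15,5,29]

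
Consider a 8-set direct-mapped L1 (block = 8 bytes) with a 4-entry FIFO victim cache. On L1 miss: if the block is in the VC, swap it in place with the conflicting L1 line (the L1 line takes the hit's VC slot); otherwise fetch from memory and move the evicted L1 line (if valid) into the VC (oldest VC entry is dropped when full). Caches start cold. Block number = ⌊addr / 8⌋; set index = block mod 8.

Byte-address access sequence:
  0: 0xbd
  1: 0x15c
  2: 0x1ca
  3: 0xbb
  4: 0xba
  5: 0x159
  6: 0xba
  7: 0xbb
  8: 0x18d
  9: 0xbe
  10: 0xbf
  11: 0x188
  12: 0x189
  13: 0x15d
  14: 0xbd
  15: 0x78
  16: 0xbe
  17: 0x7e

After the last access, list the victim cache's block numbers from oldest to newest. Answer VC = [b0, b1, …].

  [0] addr=0xbd blk=23 s=7: MISS | VC []
  [1] addr=0x15c blk=43 s=3: MISS | VC []
  [2] addr=0x1ca blk=57 s=1: MISS | VC []
  [3] addr=0xbb blk=23 s=7: L1-HIT | VC []
  [4] addr=0xba blk=23 s=7: L1-HIT | VC []
  [5] addr=0x159 blk=43 s=3: L1-HIT | VC []
  [6] addr=0xba blk=23 s=7: L1-HIT | VC []
  [7] addr=0xbb blk=23 s=7: L1-HIT | VC []
  [8] addr=0x18d blk=49 s=1: MISS | VC [57]
  [9] addr=0xbe blk=23 s=7: L1-HIT | VC [57]
  [10] addr=0xbf blk=23 s=7: L1-HIT | VC [57]
  [11] addr=0x188 blk=49 s=1: L1-HIT | VC [57]
  [12] addr=0x189 blk=49 s=1: L1-HIT | VC [57]
  [13] addr=0x15d blk=43 s=3: L1-HIT | VC [57]
  [14] addr=0xbd blk=23 s=7: L1-HIT | VC [57]
  [15] addr=0x78 blk=15 s=7: MISS | VC [57, 23]
  [16] addr=0xbe blk=23 s=7: VC-HIT | VC [57, 15]
  [17] addr=0x7e blk=15 s=7: VC-HIT | VC [57, 23]

VC = [57, 23]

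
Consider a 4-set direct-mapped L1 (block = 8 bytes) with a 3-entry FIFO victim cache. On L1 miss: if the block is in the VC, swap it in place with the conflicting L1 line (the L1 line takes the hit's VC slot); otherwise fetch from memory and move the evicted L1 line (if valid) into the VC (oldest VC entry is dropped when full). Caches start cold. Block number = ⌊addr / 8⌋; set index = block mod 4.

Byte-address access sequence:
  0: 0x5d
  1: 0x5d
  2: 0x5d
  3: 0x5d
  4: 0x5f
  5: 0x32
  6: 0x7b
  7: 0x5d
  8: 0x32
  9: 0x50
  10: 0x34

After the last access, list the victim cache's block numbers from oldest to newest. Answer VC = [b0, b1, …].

0: 0x5d (blk 11, set 3) → MISS  vc=[]
1: 0x5d (blk 11, set 3) → L1-HIT  vc=[]
2: 0x5d (blk 11, set 3) → L1-HIT  vc=[]
3: 0x5d (blk 11, set 3) → L1-HIT  vc=[]
4: 0x5f (blk 11, set 3) → L1-HIT  vc=[]
5: 0x32 (blk 6, set 2) → MISS  vc=[]
6: 0x7b (blk 15, set 3) → MISS  vc=[11]
7: 0x5d (blk 11, set 3) → VC-HIT  vc=[15]
8: 0x32 (blk 6, set 2) → L1-HIT  vc=[15]
9: 0x50 (blk 10, set 2) → MISS  vc=[15, 6]
10: 0x34 (blk 6, set 2) → VC-HIT  vc=[15, 10]

VC = [15, 10]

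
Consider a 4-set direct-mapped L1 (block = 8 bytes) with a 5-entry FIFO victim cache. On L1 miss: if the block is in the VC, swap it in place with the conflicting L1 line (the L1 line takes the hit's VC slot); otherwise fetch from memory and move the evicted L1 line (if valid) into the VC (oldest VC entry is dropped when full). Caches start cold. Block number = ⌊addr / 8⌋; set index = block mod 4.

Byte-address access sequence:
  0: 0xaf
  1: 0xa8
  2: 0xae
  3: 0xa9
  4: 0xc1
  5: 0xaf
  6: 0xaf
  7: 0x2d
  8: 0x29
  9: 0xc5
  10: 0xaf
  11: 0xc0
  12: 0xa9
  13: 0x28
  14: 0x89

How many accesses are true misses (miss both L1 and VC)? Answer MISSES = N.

MISSES = 4

0: 0xaf (blk 21, set 1) → MISS  vc=[]
1: 0xa8 (blk 21, set 1) → L1-HIT  vc=[]
2: 0xae (blk 21, set 1) → L1-HIT  vc=[]
3: 0xa9 (blk 21, set 1) → L1-HIT  vc=[]
4: 0xc1 (blk 24, set 0) → MISS  vc=[]
5: 0xaf (blk 21, set 1) → L1-HIT  vc=[]
6: 0xaf (blk 21, set 1) → L1-HIT  vc=[]
7: 0x2d (blk 5, set 1) → MISS  vc=[21]
8: 0x29 (blk 5, set 1) → L1-HIT  vc=[21]
9: 0xc5 (blk 24, set 0) → L1-HIT  vc=[21]
10: 0xaf (blk 21, set 1) → VC-HIT  vc=[5]
11: 0xc0 (blk 24, set 0) → L1-HIT  vc=[5]
12: 0xa9 (blk 21, set 1) → L1-HIT  vc=[5]
13: 0x28 (blk 5, set 1) → VC-HIT  vc=[21]
14: 0x89 (blk 17, set 1) → MISS  vc=[21, 5]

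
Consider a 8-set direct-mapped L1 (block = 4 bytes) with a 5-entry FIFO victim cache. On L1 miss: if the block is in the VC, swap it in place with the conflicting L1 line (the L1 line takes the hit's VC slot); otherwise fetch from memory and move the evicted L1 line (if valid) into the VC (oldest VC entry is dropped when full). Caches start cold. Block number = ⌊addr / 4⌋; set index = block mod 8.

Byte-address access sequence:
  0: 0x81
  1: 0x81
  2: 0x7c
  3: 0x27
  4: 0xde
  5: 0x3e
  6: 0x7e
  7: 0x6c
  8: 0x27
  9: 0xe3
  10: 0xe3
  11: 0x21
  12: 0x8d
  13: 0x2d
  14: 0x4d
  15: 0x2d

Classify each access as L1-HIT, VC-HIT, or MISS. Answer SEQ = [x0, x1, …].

  [0] addr=0x81 blk=32 s=0: MISS | VC []
  [1] addr=0x81 blk=32 s=0: L1-HIT | VC []
  [2] addr=0x7c blk=31 s=7: MISS | VC []
  [3] addr=0x27 blk=9 s=1: MISS | VC []
  [4] addr=0xde blk=55 s=7: MISS | VC [31]
  [5] addr=0x3e blk=15 s=7: MISS | VC [31, 55]
  [6] addr=0x7e blk=31 s=7: VC-HIT | VC [15, 55]
  [7] addr=0x6c blk=27 s=3: MISS | VC [15, 55]
  [8] addr=0x27 blk=9 s=1: L1-HIT | VC [15, 55]
  [9] addr=0xe3 blk=56 s=0: MISS | VC [15, 55, 32]
  [10] addr=0xe3 blk=56 s=0: L1-HIT | VC [15, 55, 32]
  [11] addr=0x21 blk=8 s=0: MISS | VC [15, 55, 32, 56]
  [12] addr=0x8d blk=35 s=3: MISS | VC [15, 55, 32, 56, 27]
  [13] addr=0x2d blk=11 s=3: MISS | VC [55, 32, 56, 27, 35]
  [14] addr=0x4d blk=19 s=3: MISS | VC [32, 56, 27, 35, 11]
  [15] addr=0x2d blk=11 s=3: VC-HIT | VC [32, 56, 27, 35, 19]

SEQ = [MISS, L1-HIT, MISS, MISS, MISS, MISS, VC-HIT, MISS, L1-HIT, MISS, L1-HIT, MISS, MISS, MISS, MISS, VC-HIT]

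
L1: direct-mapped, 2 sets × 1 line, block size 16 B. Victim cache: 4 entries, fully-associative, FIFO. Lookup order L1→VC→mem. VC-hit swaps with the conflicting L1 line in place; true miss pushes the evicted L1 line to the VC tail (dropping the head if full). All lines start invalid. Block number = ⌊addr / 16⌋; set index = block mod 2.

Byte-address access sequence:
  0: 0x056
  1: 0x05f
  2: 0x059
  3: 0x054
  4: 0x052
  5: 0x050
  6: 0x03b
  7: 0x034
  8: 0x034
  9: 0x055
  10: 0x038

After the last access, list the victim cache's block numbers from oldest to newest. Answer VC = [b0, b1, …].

  [0] addr=0x56 blk=5 s=1: MISS | VC []
  [1] addr=0x5f blk=5 s=1: L1-HIT | VC []
  [2] addr=0x59 blk=5 s=1: L1-HIT | VC []
  [3] addr=0x54 blk=5 s=1: L1-HIT | VC []
  [4] addr=0x52 blk=5 s=1: L1-HIT | VC []
  [5] addr=0x50 blk=5 s=1: L1-HIT | VC []
  [6] addr=0x3b blk=3 s=1: MISS | VC [5]
  [7] addr=0x34 blk=3 s=1: L1-HIT | VC [5]
  [8] addr=0x34 blk=3 s=1: L1-HIT | VC [5]
  [9] addr=0x55 blk=5 s=1: VC-HIT | VC [3]
  [10] addr=0x38 blk=3 s=1: VC-HIT | VC [5]

VC = [5]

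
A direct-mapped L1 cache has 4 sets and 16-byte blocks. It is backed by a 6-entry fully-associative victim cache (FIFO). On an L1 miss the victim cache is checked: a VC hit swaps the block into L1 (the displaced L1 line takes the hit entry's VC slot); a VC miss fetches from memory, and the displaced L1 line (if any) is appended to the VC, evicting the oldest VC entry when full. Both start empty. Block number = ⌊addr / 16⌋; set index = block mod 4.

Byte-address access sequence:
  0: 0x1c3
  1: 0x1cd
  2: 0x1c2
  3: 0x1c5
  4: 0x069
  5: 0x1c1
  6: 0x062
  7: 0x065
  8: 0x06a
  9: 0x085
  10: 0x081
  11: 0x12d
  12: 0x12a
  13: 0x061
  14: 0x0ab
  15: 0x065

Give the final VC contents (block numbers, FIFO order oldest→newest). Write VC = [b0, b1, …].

VC = [28, 18, 10]

#0 0x1c3→b28/s0 MISS; vc=[]
#1 0x1cd→b28/s0 L1-HIT; vc=[]
#2 0x1c2→b28/s0 L1-HIT; vc=[]
#3 0x1c5→b28/s0 L1-HIT; vc=[]
#4 0x69→b6/s2 MISS; vc=[]
#5 0x1c1→b28/s0 L1-HIT; vc=[]
#6 0x62→b6/s2 L1-HIT; vc=[]
#7 0x65→b6/s2 L1-HIT; vc=[]
#8 0x6a→b6/s2 L1-HIT; vc=[]
#9 0x85→b8/s0 MISS; vc=[28]
#10 0x81→b8/s0 L1-HIT; vc=[28]
#11 0x12d→b18/s2 MISS; vc=[28,6]
#12 0x12a→b18/s2 L1-HIT; vc=[28,6]
#13 0x61→b6/s2 VC-HIT; vc=[28,18]
#14 0xab→b10/s2 MISS; vc=[28,18,6]
#15 0x65→b6/s2 VC-HIT; vc=[28,18,10]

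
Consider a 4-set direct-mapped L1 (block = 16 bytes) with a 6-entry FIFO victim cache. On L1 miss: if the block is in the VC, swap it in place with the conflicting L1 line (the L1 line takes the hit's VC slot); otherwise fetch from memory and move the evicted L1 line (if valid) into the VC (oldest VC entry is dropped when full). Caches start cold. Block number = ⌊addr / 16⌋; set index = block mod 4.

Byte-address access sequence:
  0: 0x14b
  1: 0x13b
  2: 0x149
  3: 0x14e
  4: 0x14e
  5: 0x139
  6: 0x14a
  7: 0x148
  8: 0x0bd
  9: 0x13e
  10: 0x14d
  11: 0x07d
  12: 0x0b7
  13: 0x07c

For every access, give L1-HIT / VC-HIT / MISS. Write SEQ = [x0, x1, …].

SEQ = [MISS, MISS, L1-HIT, L1-HIT, L1-HIT, L1-HIT, L1-HIT, L1-HIT, MISS, VC-HIT, L1-HIT, MISS, VC-HIT, VC-HIT]

  [0] addr=0x14b blk=20 s=0: MISS | VC []
  [1] addr=0x13b blk=19 s=3: MISS | VC []
  [2] addr=0x149 blk=20 s=0: L1-HIT | VC []
  [3] addr=0x14e blk=20 s=0: L1-HIT | VC []
  [4] addr=0x14e blk=20 s=0: L1-HIT | VC []
  [5] addr=0x139 blk=19 s=3: L1-HIT | VC []
  [6] addr=0x14a blk=20 s=0: L1-HIT | VC []
  [7] addr=0x148 blk=20 s=0: L1-HIT | VC []
  [8] addr=0xbd blk=11 s=3: MISS | VC [19]
  [9] addr=0x13e blk=19 s=3: VC-HIT | VC [11]
  [10] addr=0x14d blk=20 s=0: L1-HIT | VC [11]
  [11] addr=0x7d blk=7 s=3: MISS | VC [11, 19]
  [12] addr=0xb7 blk=11 s=3: VC-HIT | VC [7, 19]
  [13] addr=0x7c blk=7 s=3: VC-HIT | VC [11, 19]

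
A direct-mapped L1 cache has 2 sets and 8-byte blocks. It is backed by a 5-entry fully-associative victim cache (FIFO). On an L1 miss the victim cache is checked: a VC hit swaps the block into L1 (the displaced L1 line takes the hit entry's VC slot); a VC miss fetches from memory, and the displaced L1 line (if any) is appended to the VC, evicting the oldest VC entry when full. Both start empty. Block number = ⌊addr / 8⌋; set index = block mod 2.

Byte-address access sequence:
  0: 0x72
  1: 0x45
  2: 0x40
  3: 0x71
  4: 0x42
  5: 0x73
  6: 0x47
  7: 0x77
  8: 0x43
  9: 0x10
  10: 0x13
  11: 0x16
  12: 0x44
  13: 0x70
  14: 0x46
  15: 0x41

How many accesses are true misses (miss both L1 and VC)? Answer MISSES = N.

#0 0x72→b14/s0 MISS; vc=[]
#1 0x45→b8/s0 MISS; vc=[14]
#2 0x40→b8/s0 L1-HIT; vc=[14]
#3 0x71→b14/s0 VC-HIT; vc=[8]
#4 0x42→b8/s0 VC-HIT; vc=[14]
#5 0x73→b14/s0 VC-HIT; vc=[8]
#6 0x47→b8/s0 VC-HIT; vc=[14]
#7 0x77→b14/s0 VC-HIT; vc=[8]
#8 0x43→b8/s0 VC-HIT; vc=[14]
#9 0x10→b2/s0 MISS; vc=[14,8]
#10 0x13→b2/s0 L1-HIT; vc=[14,8]
#11 0x16→b2/s0 L1-HIT; vc=[14,8]
#12 0x44→b8/s0 VC-HIT; vc=[14,2]
#13 0x70→b14/s0 VC-HIT; vc=[8,2]
#14 0x46→b8/s0 VC-HIT; vc=[14,2]
#15 0x41→b8/s0 L1-HIT; vc=[14,2]

MISSES = 3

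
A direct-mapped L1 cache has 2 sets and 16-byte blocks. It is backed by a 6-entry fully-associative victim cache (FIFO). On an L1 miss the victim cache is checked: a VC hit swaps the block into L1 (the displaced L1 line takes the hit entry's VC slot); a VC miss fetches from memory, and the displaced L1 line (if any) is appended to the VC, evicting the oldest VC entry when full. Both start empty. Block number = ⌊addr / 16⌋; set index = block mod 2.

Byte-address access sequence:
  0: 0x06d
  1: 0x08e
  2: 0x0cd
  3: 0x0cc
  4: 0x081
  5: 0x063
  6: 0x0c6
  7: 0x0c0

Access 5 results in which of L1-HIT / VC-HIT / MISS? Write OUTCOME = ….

OUTCOME = VC-HIT

  [0] addr=0x6d blk=6 s=0: MISS | VC []
  [1] addr=0x8e blk=8 s=0: MISS | VC [6]
  [2] addr=0xcd blk=12 s=0: MISS | VC [6, 8]
  [3] addr=0xcc blk=12 s=0: L1-HIT | VC [6, 8]
  [4] addr=0x81 blk=8 s=0: VC-HIT | VC [6, 12]
  [5] addr=0x63 blk=6 s=0: VC-HIT | VC [8, 12]
  [6] addr=0xc6 blk=12 s=0: VC-HIT | VC [8, 6]
  [7] addr=0xc0 blk=12 s=0: L1-HIT | VC [8, 6]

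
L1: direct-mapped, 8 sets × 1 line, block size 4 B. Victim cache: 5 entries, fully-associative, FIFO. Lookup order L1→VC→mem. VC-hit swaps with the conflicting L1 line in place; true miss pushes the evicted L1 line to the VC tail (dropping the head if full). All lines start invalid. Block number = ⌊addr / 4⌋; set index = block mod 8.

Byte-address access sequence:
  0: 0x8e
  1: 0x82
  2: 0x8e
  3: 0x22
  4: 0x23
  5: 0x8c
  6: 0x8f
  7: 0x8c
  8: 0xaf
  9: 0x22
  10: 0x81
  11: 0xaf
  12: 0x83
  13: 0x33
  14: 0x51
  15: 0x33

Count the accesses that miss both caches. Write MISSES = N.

#0 0x8e→b35/s3 MISS; vc=[]
#1 0x82→b32/s0 MISS; vc=[]
#2 0x8e→b35/s3 L1-HIT; vc=[]
#3 0x22→b8/s0 MISS; vc=[32]
#4 0x23→b8/s0 L1-HIT; vc=[32]
#5 0x8c→b35/s3 L1-HIT; vc=[32]
#6 0x8f→b35/s3 L1-HIT; vc=[32]
#7 0x8c→b35/s3 L1-HIT; vc=[32]
#8 0xaf→b43/s3 MISS; vc=[32,35]
#9 0x22→b8/s0 L1-HIT; vc=[32,35]
#10 0x81→b32/s0 VC-HIT; vc=[8,35]
#11 0xaf→b43/s3 L1-HIT; vc=[8,35]
#12 0x83→b32/s0 L1-HIT; vc=[8,35]
#13 0x33→b12/s4 MISS; vc=[8,35]
#14 0x51→b20/s4 MISS; vc=[8,35,12]
#15 0x33→b12/s4 VC-HIT; vc=[8,35,20]

MISSES = 6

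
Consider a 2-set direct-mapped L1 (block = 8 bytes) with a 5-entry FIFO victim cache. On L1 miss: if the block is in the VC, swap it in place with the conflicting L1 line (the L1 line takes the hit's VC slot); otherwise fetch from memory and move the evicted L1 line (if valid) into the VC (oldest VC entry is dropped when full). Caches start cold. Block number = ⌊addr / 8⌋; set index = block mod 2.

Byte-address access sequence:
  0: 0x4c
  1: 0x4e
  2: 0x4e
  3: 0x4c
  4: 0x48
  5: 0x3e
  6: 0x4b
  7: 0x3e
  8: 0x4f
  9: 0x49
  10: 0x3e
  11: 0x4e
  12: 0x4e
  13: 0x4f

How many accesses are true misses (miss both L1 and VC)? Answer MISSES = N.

MISSES = 2

#0 0x4c→b9/s1 MISS; vc=[]
#1 0x4e→b9/s1 L1-HIT; vc=[]
#2 0x4e→b9/s1 L1-HIT; vc=[]
#3 0x4c→b9/s1 L1-HIT; vc=[]
#4 0x48→b9/s1 L1-HIT; vc=[]
#5 0x3e→b7/s1 MISS; vc=[9]
#6 0x4b→b9/s1 VC-HIT; vc=[7]
#7 0x3e→b7/s1 VC-HIT; vc=[9]
#8 0x4f→b9/s1 VC-HIT; vc=[7]
#9 0x49→b9/s1 L1-HIT; vc=[7]
#10 0x3e→b7/s1 VC-HIT; vc=[9]
#11 0x4e→b9/s1 VC-HIT; vc=[7]
#12 0x4e→b9/s1 L1-HIT; vc=[7]
#13 0x4f→b9/s1 L1-HIT; vc=[7]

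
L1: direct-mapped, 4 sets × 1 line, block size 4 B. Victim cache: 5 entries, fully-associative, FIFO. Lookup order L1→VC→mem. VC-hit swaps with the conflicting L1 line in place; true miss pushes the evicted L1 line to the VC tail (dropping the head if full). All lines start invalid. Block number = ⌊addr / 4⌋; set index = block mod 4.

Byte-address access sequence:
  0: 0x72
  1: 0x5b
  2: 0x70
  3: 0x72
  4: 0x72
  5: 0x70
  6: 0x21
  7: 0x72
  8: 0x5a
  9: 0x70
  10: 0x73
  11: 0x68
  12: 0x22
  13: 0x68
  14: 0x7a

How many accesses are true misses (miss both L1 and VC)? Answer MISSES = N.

MISSES = 5

  [0] addr=0x72 blk=28 s=0: MISS | VC []
  [1] addr=0x5b blk=22 s=2: MISS | VC []
  [2] addr=0x70 blk=28 s=0: L1-HIT | VC []
  [3] addr=0x72 blk=28 s=0: L1-HIT | VC []
  [4] addr=0x72 blk=28 s=0: L1-HIT | VC []
  [5] addr=0x70 blk=28 s=0: L1-HIT | VC []
  [6] addr=0x21 blk=8 s=0: MISS | VC [28]
  [7] addr=0x72 blk=28 s=0: VC-HIT | VC [8]
  [8] addr=0x5a blk=22 s=2: L1-HIT | VC [8]
  [9] addr=0x70 blk=28 s=0: L1-HIT | VC [8]
  [10] addr=0x73 blk=28 s=0: L1-HIT | VC [8]
  [11] addr=0x68 blk=26 s=2: MISS | VC [8, 22]
  [12] addr=0x22 blk=8 s=0: VC-HIT | VC [28, 22]
  [13] addr=0x68 blk=26 s=2: L1-HIT | VC [28, 22]
  [14] addr=0x7a blk=30 s=2: MISS | VC [28, 22, 26]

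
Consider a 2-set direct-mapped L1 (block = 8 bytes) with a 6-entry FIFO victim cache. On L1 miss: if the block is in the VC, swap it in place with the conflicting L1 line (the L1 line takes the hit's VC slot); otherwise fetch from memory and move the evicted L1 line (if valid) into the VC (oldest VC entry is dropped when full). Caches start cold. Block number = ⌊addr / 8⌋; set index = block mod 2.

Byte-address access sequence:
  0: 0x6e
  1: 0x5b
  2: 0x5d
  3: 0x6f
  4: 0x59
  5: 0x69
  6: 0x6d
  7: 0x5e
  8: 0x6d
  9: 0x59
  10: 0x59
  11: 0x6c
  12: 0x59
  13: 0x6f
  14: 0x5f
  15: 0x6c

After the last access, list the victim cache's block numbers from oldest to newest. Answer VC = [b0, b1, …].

  [0] addr=0x6e blk=13 s=1: MISS | VC []
  [1] addr=0x5b blk=11 s=1: MISS | VC [13]
  [2] addr=0x5d blk=11 s=1: L1-HIT | VC [13]
  [3] addr=0x6f blk=13 s=1: VC-HIT | VC [11]
  [4] addr=0x59 blk=11 s=1: VC-HIT | VC [13]
  [5] addr=0x69 blk=13 s=1: VC-HIT | VC [11]
  [6] addr=0x6d blk=13 s=1: L1-HIT | VC [11]
  [7] addr=0x5e blk=11 s=1: VC-HIT | VC [13]
  [8] addr=0x6d blk=13 s=1: VC-HIT | VC [11]
  [9] addr=0x59 blk=11 s=1: VC-HIT | VC [13]
  [10] addr=0x59 blk=11 s=1: L1-HIT | VC [13]
  [11] addr=0x6c blk=13 s=1: VC-HIT | VC [11]
  [12] addr=0x59 blk=11 s=1: VC-HIT | VC [13]
  [13] addr=0x6f blk=13 s=1: VC-HIT | VC [11]
  [14] addr=0x5f blk=11 s=1: VC-HIT | VC [13]
  [15] addr=0x6c blk=13 s=1: VC-HIT | VC [11]

VC = [11]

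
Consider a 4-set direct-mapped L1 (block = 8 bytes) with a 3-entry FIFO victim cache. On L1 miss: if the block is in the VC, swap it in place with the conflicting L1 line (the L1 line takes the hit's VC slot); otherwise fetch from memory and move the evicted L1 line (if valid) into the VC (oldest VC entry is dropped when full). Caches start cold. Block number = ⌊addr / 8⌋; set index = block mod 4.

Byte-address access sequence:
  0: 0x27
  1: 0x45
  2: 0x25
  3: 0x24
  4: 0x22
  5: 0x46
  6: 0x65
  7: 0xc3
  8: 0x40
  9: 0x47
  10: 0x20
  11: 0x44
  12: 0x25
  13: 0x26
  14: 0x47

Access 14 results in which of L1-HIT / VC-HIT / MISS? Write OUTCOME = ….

OUTCOME = VC-HIT

0: 0x27 (blk 4, set 0) → MISS  vc=[]
1: 0x45 (blk 8, set 0) → MISS  vc=[4]
2: 0x25 (blk 4, set 0) → VC-HIT  vc=[8]
3: 0x24 (blk 4, set 0) → L1-HIT  vc=[8]
4: 0x22 (blk 4, set 0) → L1-HIT  vc=[8]
5: 0x46 (blk 8, set 0) → VC-HIT  vc=[4]
6: 0x65 (blk 12, set 0) → MISS  vc=[4, 8]
7: 0xc3 (blk 24, set 0) → MISS  vc=[4, 8, 12]
8: 0x40 (blk 8, set 0) → VC-HIT  vc=[4, 24, 12]
9: 0x47 (blk 8, set 0) → L1-HIT  vc=[4, 24, 12]
10: 0x20 (blk 4, set 0) → VC-HIT  vc=[8, 24, 12]
11: 0x44 (blk 8, set 0) → VC-HIT  vc=[4, 24, 12]
12: 0x25 (blk 4, set 0) → VC-HIT  vc=[8, 24, 12]
13: 0x26 (blk 4, set 0) → L1-HIT  vc=[8, 24, 12]
14: 0x47 (blk 8, set 0) → VC-HIT  vc=[4, 24, 12]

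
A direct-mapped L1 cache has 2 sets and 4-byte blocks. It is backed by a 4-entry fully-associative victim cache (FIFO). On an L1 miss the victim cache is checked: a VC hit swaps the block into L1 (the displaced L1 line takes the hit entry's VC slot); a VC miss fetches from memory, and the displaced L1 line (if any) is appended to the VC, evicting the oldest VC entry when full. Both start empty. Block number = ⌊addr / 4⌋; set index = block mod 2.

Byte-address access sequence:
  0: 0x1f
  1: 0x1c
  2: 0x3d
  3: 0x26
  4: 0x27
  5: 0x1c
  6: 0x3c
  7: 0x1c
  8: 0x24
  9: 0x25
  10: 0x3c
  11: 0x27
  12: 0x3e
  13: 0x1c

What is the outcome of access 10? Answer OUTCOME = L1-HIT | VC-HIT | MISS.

0: 0x1f (blk 7, set 1) → MISS  vc=[]
1: 0x1c (blk 7, set 1) → L1-HIT  vc=[]
2: 0x3d (blk 15, set 1) → MISS  vc=[7]
3: 0x26 (blk 9, set 1) → MISS  vc=[7, 15]
4: 0x27 (blk 9, set 1) → L1-HIT  vc=[7, 15]
5: 0x1c (blk 7, set 1) → VC-HIT  vc=[9, 15]
6: 0x3c (blk 15, set 1) → VC-HIT  vc=[9, 7]
7: 0x1c (blk 7, set 1) → VC-HIT  vc=[9, 15]
8: 0x24 (blk 9, set 1) → VC-HIT  vc=[7, 15]
9: 0x25 (blk 9, set 1) → L1-HIT  vc=[7, 15]
10: 0x3c (blk 15, set 1) → VC-HIT  vc=[7, 9]
11: 0x27 (blk 9, set 1) → VC-HIT  vc=[7, 15]
12: 0x3e (blk 15, set 1) → VC-HIT  vc=[7, 9]
13: 0x1c (blk 7, set 1) → VC-HIT  vc=[15, 9]

OUTCOME = VC-HIT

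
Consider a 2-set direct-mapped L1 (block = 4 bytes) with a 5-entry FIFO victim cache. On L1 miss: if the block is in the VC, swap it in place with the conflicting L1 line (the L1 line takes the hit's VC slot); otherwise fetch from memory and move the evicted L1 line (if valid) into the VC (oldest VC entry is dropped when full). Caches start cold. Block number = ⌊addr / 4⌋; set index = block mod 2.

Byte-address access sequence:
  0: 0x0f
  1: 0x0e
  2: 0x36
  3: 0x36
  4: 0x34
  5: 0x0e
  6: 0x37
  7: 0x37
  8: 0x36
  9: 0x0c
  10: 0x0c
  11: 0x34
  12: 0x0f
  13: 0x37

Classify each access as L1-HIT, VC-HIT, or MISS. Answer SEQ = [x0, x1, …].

0: 0xf (blk 3, set 1) → MISS  vc=[]
1: 0xe (blk 3, set 1) → L1-HIT  vc=[]
2: 0x36 (blk 13, set 1) → MISS  vc=[3]
3: 0x36 (blk 13, set 1) → L1-HIT  vc=[3]
4: 0x34 (blk 13, set 1) → L1-HIT  vc=[3]
5: 0xe (blk 3, set 1) → VC-HIT  vc=[13]
6: 0x37 (blk 13, set 1) → VC-HIT  vc=[3]
7: 0x37 (blk 13, set 1) → L1-HIT  vc=[3]
8: 0x36 (blk 13, set 1) → L1-HIT  vc=[3]
9: 0xc (blk 3, set 1) → VC-HIT  vc=[13]
10: 0xc (blk 3, set 1) → L1-HIT  vc=[13]
11: 0x34 (blk 13, set 1) → VC-HIT  vc=[3]
12: 0xf (blk 3, set 1) → VC-HIT  vc=[13]
13: 0x37 (blk 13, set 1) → VC-HIT  vc=[3]

SEQ = [MISS, L1-HIT, MISS, L1-HIT, L1-HIT, VC-HIT, VC-HIT, L1-HIT, L1-HIT, VC-HIT, L1-HIT, VC-HIT, VC-HIT, VC-HIT]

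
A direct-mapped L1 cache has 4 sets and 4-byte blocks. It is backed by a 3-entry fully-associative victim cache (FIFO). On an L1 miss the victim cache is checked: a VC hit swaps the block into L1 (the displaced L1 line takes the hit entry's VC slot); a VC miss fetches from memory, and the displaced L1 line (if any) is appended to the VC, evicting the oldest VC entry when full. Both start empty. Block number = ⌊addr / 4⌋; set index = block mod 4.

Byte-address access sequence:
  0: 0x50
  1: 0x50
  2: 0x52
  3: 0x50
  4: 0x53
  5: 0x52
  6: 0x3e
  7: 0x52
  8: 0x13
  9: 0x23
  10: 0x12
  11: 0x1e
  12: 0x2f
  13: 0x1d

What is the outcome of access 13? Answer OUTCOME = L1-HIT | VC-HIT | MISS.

  [0] addr=0x50 blk=20 s=0: MISS | VC []
  [1] addr=0x50 blk=20 s=0: L1-HIT | VC []
  [2] addr=0x52 blk=20 s=0: L1-HIT | VC []
  [3] addr=0x50 blk=20 s=0: L1-HIT | VC []
  [4] addr=0x53 blk=20 s=0: L1-HIT | VC []
  [5] addr=0x52 blk=20 s=0: L1-HIT | VC []
  [6] addr=0x3e blk=15 s=3: MISS | VC []
  [7] addr=0x52 blk=20 s=0: L1-HIT | VC []
  [8] addr=0x13 blk=4 s=0: MISS | VC [20]
  [9] addr=0x23 blk=8 s=0: MISS | VC [20, 4]
  [10] addr=0x12 blk=4 s=0: VC-HIT | VC [20, 8]
  [11] addr=0x1e blk=7 s=3: MISS | VC [20, 8, 15]
  [12] addr=0x2f blk=11 s=3: MISS | VC [8, 15, 7]
  [13] addr=0x1d blk=7 s=3: VC-HIT | VC [8, 15, 11]

OUTCOME = VC-HIT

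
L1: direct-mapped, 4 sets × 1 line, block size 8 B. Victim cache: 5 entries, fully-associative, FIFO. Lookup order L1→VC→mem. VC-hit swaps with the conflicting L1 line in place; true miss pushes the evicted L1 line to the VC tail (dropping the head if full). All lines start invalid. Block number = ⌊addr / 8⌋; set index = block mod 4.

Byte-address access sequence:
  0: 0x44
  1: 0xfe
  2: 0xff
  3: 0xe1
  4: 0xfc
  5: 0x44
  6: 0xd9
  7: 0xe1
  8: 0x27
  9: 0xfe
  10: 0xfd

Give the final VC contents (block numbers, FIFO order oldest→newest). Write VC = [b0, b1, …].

VC = [8, 27, 28]

0: 0x44 (blk 8, set 0) → MISS  vc=[]
1: 0xfe (blk 31, set 3) → MISS  vc=[]
2: 0xff (blk 31, set 3) → L1-HIT  vc=[]
3: 0xe1 (blk 28, set 0) → MISS  vc=[8]
4: 0xfc (blk 31, set 3) → L1-HIT  vc=[8]
5: 0x44 (blk 8, set 0) → VC-HIT  vc=[28]
6: 0xd9 (blk 27, set 3) → MISS  vc=[28, 31]
7: 0xe1 (blk 28, set 0) → VC-HIT  vc=[8, 31]
8: 0x27 (blk 4, set 0) → MISS  vc=[8, 31, 28]
9: 0xfe (blk 31, set 3) → VC-HIT  vc=[8, 27, 28]
10: 0xfd (blk 31, set 3) → L1-HIT  vc=[8, 27, 28]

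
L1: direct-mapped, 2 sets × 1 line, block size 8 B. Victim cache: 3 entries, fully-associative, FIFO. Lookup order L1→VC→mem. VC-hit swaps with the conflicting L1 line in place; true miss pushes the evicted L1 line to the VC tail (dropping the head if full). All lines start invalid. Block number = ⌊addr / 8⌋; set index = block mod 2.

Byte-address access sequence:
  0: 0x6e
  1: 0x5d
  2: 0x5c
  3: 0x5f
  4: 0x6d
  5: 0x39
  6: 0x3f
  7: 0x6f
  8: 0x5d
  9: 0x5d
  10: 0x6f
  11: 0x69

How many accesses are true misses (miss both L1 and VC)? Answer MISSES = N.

MISSES = 3

0: 0x6e (blk 13, set 1) → MISS  vc=[]
1: 0x5d (blk 11, set 1) → MISS  vc=[13]
2: 0x5c (blk 11, set 1) → L1-HIT  vc=[13]
3: 0x5f (blk 11, set 1) → L1-HIT  vc=[13]
4: 0x6d (blk 13, set 1) → VC-HIT  vc=[11]
5: 0x39 (blk 7, set 1) → MISS  vc=[11, 13]
6: 0x3f (blk 7, set 1) → L1-HIT  vc=[11, 13]
7: 0x6f (blk 13, set 1) → VC-HIT  vc=[11, 7]
8: 0x5d (blk 11, set 1) → VC-HIT  vc=[13, 7]
9: 0x5d (blk 11, set 1) → L1-HIT  vc=[13, 7]
10: 0x6f (blk 13, set 1) → VC-HIT  vc=[11, 7]
11: 0x69 (blk 13, set 1) → L1-HIT  vc=[11, 7]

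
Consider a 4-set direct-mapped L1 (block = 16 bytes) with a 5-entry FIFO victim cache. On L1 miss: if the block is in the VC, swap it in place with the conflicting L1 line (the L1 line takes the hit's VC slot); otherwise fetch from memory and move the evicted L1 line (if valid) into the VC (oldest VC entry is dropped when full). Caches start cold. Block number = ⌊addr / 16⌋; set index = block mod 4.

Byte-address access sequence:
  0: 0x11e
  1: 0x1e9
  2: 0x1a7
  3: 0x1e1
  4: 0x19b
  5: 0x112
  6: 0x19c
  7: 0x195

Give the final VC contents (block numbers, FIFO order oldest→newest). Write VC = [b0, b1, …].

VC = [26, 17]

0: 0x11e (blk 17, set 1) → MISS  vc=[]
1: 0x1e9 (blk 30, set 2) → MISS  vc=[]
2: 0x1a7 (blk 26, set 2) → MISS  vc=[30]
3: 0x1e1 (blk 30, set 2) → VC-HIT  vc=[26]
4: 0x19b (blk 25, set 1) → MISS  vc=[26, 17]
5: 0x112 (blk 17, set 1) → VC-HIT  vc=[26, 25]
6: 0x19c (blk 25, set 1) → VC-HIT  vc=[26, 17]
7: 0x195 (blk 25, set 1) → L1-HIT  vc=[26, 17]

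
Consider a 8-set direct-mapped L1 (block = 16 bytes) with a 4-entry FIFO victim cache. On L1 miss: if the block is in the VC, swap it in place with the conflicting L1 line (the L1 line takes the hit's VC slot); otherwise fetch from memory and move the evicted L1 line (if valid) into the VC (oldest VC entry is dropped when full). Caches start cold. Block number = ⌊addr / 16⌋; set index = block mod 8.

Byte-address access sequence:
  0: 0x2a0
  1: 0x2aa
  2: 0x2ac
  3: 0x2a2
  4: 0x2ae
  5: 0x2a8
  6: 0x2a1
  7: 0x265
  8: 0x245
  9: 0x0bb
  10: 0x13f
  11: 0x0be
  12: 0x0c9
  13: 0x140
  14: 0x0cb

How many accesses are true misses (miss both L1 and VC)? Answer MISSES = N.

MISSES = 7

  [0] addr=0x2a0 blk=42 s=2: MISS | VC []
  [1] addr=0x2aa blk=42 s=2: L1-HIT | VC []
  [2] addr=0x2ac blk=42 s=2: L1-HIT | VC []
  [3] addr=0x2a2 blk=42 s=2: L1-HIT | VC []
  [4] addr=0x2ae blk=42 s=2: L1-HIT | VC []
  [5] addr=0x2a8 blk=42 s=2: L1-HIT | VC []
  [6] addr=0x2a1 blk=42 s=2: L1-HIT | VC []
  [7] addr=0x265 blk=38 s=6: MISS | VC []
  [8] addr=0x245 blk=36 s=4: MISS | VC []
  [9] addr=0xbb blk=11 s=3: MISS | VC []
  [10] addr=0x13f blk=19 s=3: MISS | VC [11]
  [11] addr=0xbe blk=11 s=3: VC-HIT | VC [19]
  [12] addr=0xc9 blk=12 s=4: MISS | VC [19, 36]
  [13] addr=0x140 blk=20 s=4: MISS | VC [19, 36, 12]
  [14] addr=0xcb blk=12 s=4: VC-HIT | VC [19, 36, 20]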